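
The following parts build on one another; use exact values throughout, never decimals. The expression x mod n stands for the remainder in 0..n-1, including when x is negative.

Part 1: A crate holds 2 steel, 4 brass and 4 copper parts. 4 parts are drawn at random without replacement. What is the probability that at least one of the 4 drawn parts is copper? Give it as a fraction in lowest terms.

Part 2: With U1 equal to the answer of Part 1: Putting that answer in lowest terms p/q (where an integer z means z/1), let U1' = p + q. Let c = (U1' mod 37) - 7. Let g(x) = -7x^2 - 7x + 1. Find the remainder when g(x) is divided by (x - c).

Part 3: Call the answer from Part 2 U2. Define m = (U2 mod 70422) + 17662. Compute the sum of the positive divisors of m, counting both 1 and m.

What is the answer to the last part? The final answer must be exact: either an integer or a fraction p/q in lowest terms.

Part 1: total draws C(10,4) = 210; complement C(6,4) = 15; favorable 210 - 15 = 195; P = 13/14; answer 13/14
Part 2: U1 = 13/14; threaded value p + q = 27; c = 20; remainder = value at the root: -7*(20)^2 - 7*(20)^1 + 1 = (-2800) + (-140) + (1) = -2939; answer -2939
Part 3: U2 = -2939; m = 85145; 85145 = 5 * 17029; sigma = (1 + 5) * (1 + 17029) = 6 * 17030 = 102180; answer 102180

102180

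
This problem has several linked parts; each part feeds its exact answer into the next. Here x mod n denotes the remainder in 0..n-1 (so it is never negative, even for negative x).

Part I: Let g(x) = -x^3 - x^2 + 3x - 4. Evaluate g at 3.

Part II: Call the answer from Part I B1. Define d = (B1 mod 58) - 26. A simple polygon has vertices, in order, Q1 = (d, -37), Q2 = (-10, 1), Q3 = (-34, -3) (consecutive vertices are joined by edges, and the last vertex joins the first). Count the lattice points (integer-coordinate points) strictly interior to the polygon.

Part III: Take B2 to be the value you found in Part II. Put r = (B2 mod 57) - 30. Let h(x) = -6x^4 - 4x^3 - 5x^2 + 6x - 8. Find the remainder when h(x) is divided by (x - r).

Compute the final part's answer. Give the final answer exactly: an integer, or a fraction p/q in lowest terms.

Part I: -1*(3)^3 - 1*(3)^2 + 3*(3)^1 - 4 = (-27) + (-9) + (9) + (-4) = -31; answer -31
Part II: B1 = -31; d = 1; cross terms: (1*1 - -10*-37)=-369, (-10*-3 - -34*1)=64, (-34*-37 - 1*-3)=1261; twice the area = |956| = 956; area = 478; boundary points = 1 + 4 + 1 = 6; strictly interior points = area - boundary/2 + 1 = 476; answer 476
Part III: B2 = 476; r = -10; remainder = value at the root: -6*(-10)^4 - 4*(-10)^3 - 5*(-10)^2 + 6*(-10)^1 - 8 = (-60000) + (4000) + (-500) + (-60) + (-8) = -56568; answer -56568

-56568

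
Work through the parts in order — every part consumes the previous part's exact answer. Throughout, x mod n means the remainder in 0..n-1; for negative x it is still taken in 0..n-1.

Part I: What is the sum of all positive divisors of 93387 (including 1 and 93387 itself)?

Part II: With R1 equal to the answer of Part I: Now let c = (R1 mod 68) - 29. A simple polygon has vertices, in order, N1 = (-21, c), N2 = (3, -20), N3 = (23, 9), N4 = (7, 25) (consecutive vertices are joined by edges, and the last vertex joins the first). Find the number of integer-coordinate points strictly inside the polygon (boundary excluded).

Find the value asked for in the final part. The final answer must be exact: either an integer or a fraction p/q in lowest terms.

Part I: 93387 = 3 * 7 * 4447; sigma = (1 + 3) * (1 + 7) * (1 + 4447) = 4 * 8 * 4448 = 142336; answer 142336
Part II: R1 = 142336; c = -17; cross terms: (-21*-20 - 3*-17)=471, (3*9 - 23*-20)=487, (23*25 - 7*9)=512, (7*-17 - -21*25)=406; twice the area = |1876| = 1876; area = 938; boundary points = 3 + 1 + 16 + 14 = 34; strictly interior points = area - boundary/2 + 1 = 922; answer 922

922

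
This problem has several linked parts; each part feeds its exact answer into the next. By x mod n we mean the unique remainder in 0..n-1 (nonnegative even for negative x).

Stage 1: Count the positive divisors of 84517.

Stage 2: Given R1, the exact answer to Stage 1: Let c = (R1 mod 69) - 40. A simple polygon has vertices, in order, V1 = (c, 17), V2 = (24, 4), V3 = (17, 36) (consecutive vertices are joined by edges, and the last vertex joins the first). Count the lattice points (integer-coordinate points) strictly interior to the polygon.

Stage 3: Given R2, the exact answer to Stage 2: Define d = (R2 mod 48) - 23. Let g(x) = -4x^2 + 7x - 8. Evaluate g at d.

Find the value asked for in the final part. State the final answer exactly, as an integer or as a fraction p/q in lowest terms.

Stage 1: 84517 = 223 * 379; number of divisors = (1+1) * (1+1) = 4; answer 4
Stage 2: R1 = 4; c = -36; cross terms: (-36*4 - 24*17)=-552, (24*36 - 17*4)=796, (17*17 - -36*36)=1585; twice the area = |1829| = 1829; area = 1829/2; boundary points = 1 + 1 + 1 = 3; strictly interior points = area - boundary/2 + 1 = 914; answer 914
Stage 3: R2 = 914; d = -21; -4*(-21)^2 + 7*(-21)^1 - 8 = (-1764) + (-147) + (-8) = -1919; answer -1919

-1919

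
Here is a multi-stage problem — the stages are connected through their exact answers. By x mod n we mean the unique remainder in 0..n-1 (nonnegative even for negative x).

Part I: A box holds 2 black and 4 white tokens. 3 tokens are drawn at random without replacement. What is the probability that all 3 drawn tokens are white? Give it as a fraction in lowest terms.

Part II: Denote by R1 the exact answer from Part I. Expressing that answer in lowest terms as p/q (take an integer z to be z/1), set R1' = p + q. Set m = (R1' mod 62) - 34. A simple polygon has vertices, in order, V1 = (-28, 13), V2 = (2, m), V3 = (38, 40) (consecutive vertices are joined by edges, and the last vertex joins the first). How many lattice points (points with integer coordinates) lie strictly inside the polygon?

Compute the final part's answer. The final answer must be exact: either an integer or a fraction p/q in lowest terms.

Part I: total draws C(6,3) = 20; favorable C(4,3) = 4; P = 1/5; answer 1/5
Part II: R1 = 1/5; threaded value p + q = 6; m = -28; cross terms: (-28*-28 - 2*13)=758, (2*40 - 38*-28)=1144, (38*13 - -28*40)=1614; twice the area = |3516| = 3516; area = 1758; boundary points = 1 + 4 + 3 = 8; strictly interior points = area - boundary/2 + 1 = 1755; answer 1755

1755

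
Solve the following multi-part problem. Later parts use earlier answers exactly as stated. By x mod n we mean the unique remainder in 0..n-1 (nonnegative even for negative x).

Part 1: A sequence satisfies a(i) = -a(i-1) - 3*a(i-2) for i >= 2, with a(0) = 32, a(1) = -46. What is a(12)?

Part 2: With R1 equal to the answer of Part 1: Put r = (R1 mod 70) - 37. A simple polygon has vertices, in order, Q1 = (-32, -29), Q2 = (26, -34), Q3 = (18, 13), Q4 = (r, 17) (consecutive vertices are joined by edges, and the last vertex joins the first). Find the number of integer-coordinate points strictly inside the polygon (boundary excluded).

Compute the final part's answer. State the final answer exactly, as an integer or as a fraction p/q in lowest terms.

Part 1: a(2) = -1*(-46) - 3*(32) = -50; iterating: a(2)=-50, a(3)=188, a(4)=-38, a(5)=-526, a(6)=640, a(7)=938, a(8)=-2858, a(9)=44, a(10)=8530, a(11)=-8662, a(12)=-16928; answer -16928
Part 2: R1 = -16928; r = -25; cross terms: (-32*-34 - 26*-29)=1842, (26*13 - 18*-34)=950, (18*17 - -25*13)=631, (-25*-29 - -32*17)=1269; twice the area = |4692| = 4692; area = 2346; boundary points = 1 + 1 + 1 + 1 = 4; strictly interior points = area - boundary/2 + 1 = 2345; answer 2345

2345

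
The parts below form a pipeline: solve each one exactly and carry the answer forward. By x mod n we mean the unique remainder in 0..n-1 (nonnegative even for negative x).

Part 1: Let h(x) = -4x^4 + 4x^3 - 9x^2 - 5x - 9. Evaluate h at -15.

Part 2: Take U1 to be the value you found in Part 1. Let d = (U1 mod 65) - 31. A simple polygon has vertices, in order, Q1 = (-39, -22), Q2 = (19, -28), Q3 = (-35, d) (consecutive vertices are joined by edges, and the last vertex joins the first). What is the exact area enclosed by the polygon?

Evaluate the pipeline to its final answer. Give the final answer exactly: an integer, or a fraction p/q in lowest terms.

1230

Part 1: -4*(-15)^4 + 4*(-15)^3 - 9*(-15)^2 - 5*(-15)^1 - 9 = (-202500) + (-13500) + (-2025) + (75) + (-9) = -217959; answer -217959
Part 2: U1 = -217959; d = 20; cross terms: (-39*-28 - 19*-22)=1510, (19*20 - -35*-28)=-600, (-35*-22 - -39*20)=1550; twice the area = |2460| = 2460; area = 1230; answer 1230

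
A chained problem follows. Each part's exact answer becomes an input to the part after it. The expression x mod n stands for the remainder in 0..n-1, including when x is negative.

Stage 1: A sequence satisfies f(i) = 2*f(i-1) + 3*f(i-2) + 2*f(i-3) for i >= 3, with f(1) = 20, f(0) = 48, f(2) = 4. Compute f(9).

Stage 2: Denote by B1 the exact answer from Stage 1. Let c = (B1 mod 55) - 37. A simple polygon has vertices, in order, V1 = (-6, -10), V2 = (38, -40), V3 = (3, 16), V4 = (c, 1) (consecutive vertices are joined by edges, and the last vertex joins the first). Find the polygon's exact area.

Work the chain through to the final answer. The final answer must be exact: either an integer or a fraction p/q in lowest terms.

Stage 1: f(3) = 2*(4) + 3*(20) + 2*(48) = 164; iterating: f(3)=164, f(4)=380, f(5)=1260, f(6)=3988, f(7)=12516, f(8)=39516, f(9)=124556; answer 124556
Stage 2: B1 = 124556; c = -1; cross terms: (-6*-40 - 38*-10)=620, (38*16 - 3*-40)=728, (3*1 - -1*16)=19, (-1*-10 - -6*1)=16; twice the area = |1383| = 1383; area = 1383/2; answer 1383/2

1383/2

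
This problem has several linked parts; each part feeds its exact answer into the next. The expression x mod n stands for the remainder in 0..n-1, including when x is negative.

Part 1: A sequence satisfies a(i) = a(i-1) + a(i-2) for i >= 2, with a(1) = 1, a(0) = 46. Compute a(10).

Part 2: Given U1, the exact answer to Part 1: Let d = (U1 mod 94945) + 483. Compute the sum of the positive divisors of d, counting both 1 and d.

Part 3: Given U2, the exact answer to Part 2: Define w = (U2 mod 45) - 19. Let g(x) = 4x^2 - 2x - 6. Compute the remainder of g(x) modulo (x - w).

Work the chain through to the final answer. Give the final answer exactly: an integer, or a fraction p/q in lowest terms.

696

Part 1: a(2) = 1*(1) + 1*(46) = 47; iterating: a(2)=47, a(3)=48, a(4)=95, a(5)=143, a(6)=238, a(7)=381, a(8)=619, a(9)=1000, a(10)=1619; answer 1619
Part 2: U1 = 1619; d = 2102; 2102 = 2 * 1051; sigma = (1 + 2) * (1 + 1051) = 3 * 1052 = 3156; answer 3156
Part 3: U2 = 3156; w = -13; remainder = value at the root: 4*(-13)^2 - 2*(-13)^1 - 6 = (676) + (26) + (-6) = 696; answer 696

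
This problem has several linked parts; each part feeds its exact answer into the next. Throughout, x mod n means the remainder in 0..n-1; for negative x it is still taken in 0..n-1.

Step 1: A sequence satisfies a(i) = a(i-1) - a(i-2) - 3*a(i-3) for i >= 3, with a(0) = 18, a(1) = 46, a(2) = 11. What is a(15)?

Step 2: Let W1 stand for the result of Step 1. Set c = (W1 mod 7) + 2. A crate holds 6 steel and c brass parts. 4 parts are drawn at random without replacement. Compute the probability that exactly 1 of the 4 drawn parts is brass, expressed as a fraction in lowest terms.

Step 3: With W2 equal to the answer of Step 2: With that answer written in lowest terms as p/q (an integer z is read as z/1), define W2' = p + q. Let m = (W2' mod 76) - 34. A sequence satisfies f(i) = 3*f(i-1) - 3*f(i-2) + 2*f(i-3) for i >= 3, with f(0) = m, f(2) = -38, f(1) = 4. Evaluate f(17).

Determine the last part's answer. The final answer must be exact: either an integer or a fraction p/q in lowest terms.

-1966102

Step 1: a(3) = 1*(11) - 1*(46) - 3*(18) = -89; iterating: a(3)=-89, a(4)=-238, a(5)=-182, a(6)=323, a(7)=1219, a(8)=1442, a(9)=-746, a(10)=-5845, a(11)=-9425, a(12)=-1342, a(13)=25618, a(14)=55235, a(15)=33643; answer 33643
Step 2: W1 = 33643; c = 3; total draws C(9,4) = 126; favorable C(3,1)*C(6,3) = 60; P = 10/21; answer 10/21
Step 3: W2 = 10/21; threaded value p + q = 31; m = -3; f(3) = 3*(-38) - 3*(4) + 2*(-3) = -132; iterating: f(3)=-132, f(4)=-274, f(5)=-502, f(6)=-948, f(7)=-1886, f(8)=-3818, f(9)=-7692, f(10)=-15394, f(11)=-30742, f(12)=-61428, f(13)=-122846, f(14)=-245738, f(15)=-491532, f(16)=-983074, f(17)=-1966102; answer -1966102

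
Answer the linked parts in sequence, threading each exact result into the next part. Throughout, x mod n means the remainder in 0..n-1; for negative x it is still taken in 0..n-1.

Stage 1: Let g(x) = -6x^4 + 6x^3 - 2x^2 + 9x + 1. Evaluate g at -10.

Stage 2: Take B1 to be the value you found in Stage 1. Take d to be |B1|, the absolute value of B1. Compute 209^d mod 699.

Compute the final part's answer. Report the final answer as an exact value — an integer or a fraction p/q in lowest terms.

Stage 1: -6*(-10)^4 + 6*(-10)^3 - 2*(-10)^2 + 9*(-10)^1 + 1 = (-60000) + (-6000) + (-200) + (-90) + (1) = -66289; answer -66289
Stage 2: B1 = -66289; d = 66289; squarings mod 699: 209^1=209, 209^2=343, 209^4=217, 209^8=256, 209^16=529, 209^32=241, 209^64=64, 209^128=601, 209^256=517, 209^512=271, 209^1024=46, 209^2048=19, 209^4096=361, 209^8192=307, 209^16384=583, 209^32768=175, 209^65536=568; 209^66289 = 209^1 * 209^16 * 209^32 * 209^64 * 209^128 * 209^512 * 209^65536 = 320 (mod 699); answer 320

320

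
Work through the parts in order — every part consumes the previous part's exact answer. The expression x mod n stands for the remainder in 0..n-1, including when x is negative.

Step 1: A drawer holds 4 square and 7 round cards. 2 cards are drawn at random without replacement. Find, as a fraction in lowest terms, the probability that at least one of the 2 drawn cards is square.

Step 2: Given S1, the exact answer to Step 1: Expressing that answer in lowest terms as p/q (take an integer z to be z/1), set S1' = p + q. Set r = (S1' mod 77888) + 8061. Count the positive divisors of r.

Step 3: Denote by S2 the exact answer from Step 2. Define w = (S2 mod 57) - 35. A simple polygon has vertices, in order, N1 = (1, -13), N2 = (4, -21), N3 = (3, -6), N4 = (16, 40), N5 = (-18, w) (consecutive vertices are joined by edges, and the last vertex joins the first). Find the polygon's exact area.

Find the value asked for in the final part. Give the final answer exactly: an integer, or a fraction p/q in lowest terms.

895/2

Step 1: total draws C(11,2) = 55; complement C(7,2) = 21; favorable 55 - 21 = 34; P = 34/55; answer 34/55
Step 2: S1 = 34/55; threaded value p + q = 89; r = 8150; 8150 = 2 * 5^2 * 163; number of divisors = (1+1) * (2+1) * (1+1) = 12; answer 12
Step 3: S2 = 12; w = -23; cross terms: (1*-21 - 4*-13)=31, (4*-6 - 3*-21)=39, (3*40 - 16*-6)=216, (16*-23 - -18*40)=352, (-18*-13 - 1*-23)=257; twice the area = |895| = 895; area = 895/2; answer 895/2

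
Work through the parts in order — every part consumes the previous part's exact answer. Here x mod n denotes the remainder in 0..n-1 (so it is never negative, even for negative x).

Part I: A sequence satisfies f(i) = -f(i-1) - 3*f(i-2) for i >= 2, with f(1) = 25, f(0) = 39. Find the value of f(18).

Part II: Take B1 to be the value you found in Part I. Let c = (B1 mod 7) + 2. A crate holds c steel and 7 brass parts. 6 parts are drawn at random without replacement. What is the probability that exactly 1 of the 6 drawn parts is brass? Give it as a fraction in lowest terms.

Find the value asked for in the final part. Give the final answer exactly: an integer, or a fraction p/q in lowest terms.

Part I: f(2) = -1*(25) - 3*(39) = -142; iterating: f(2)=-142, f(3)=67, f(4)=359, f(5)=-560, f(6)=-517, f(7)=2197, f(8)=-646, f(9)=-5945, f(10)=7883, f(11)=9952, f(12)=-33601, f(13)=3745, f(14)=97058, f(15)=-108293, f(16)=-182881, f(17)=507760, f(18)=40883; answer 40883
Part II: B1 = 40883; c = 5; total draws C(12,6) = 924; favorable C(7,1)*C(5,5) = 7; P = 1/132; answer 1/132

1/132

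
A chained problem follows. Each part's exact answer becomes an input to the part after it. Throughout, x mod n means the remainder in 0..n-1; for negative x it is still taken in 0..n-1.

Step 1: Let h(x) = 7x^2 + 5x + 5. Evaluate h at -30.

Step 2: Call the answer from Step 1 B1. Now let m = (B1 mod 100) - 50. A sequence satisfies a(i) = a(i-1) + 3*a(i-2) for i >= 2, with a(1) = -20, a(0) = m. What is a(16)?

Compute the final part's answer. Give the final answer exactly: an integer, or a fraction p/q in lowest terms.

-2337920

Step 1: 7*(-30)^2 + 5*(-30)^1 + 5 = (6300) + (-150) + (5) = 6155; answer 6155
Step 2: B1 = 6155; m = 5; a(2) = 1*(-20) + 3*(5) = -5; iterating: a(2)=-5, a(3)=-65, a(4)=-80, a(5)=-275, a(6)=-515, a(7)=-1340, a(8)=-2885, a(9)=-6905, a(10)=-15560, a(11)=-36275, a(12)=-82955, a(13)=-191780, a(14)=-440645, a(15)=-1015985, a(16)=-2337920; answer -2337920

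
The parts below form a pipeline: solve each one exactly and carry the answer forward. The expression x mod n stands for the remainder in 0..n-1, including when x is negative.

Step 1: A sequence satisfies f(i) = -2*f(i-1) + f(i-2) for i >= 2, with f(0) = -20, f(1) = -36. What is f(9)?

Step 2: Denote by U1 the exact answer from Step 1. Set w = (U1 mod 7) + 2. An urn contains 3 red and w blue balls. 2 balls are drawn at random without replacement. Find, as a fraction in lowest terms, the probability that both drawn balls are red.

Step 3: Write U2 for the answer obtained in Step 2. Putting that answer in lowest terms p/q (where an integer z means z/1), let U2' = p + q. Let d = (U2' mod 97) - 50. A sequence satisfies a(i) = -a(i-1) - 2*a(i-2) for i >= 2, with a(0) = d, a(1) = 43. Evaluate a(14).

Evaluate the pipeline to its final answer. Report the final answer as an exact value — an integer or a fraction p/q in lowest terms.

3839

Step 1: f(2) = -2*(-36) + 1*(-20) = 52; iterating: f(2)=52, f(3)=-140, f(4)=332, f(5)=-804, f(6)=1940, f(7)=-4684, f(8)=11308, f(9)=-27300; answer -27300
Step 2: U1 = -27300; w = 2; total draws C(5,2) = 10; favorable C(3,2) = 3; P = 3/10; answer 3/10
Step 3: U2 = 3/10; threaded value p + q = 13; d = -37; a(2) = -1*(43) - 2*(-37) = 31; iterating: a(2)=31, a(3)=-117, a(4)=55, a(5)=179, a(6)=-289, a(7)=-69, a(8)=647, a(9)=-509, a(10)=-785, a(11)=1803, a(12)=-233, a(13)=-3373, a(14)=3839; answer 3839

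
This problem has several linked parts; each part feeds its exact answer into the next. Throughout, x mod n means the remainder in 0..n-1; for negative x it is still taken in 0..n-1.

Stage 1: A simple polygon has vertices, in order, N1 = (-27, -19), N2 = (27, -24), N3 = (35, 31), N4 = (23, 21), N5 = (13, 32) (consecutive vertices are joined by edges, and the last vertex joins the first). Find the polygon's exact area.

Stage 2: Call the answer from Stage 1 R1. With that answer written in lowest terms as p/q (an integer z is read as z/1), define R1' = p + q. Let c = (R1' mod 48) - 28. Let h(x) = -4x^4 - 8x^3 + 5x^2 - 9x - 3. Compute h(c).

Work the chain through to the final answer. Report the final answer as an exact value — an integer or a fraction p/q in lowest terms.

Stage 1: cross terms: (-27*-24 - 27*-19)=1161, (27*31 - 35*-24)=1677, (35*21 - 23*31)=22, (23*32 - 13*21)=463, (13*-19 - -27*32)=617; twice the area = |3940| = 3940; area = 1970; answer 1970
Stage 2: R1 = 1970; threaded value p + q = 1971; c = -25; -4*(-25)^4 - 8*(-25)^3 + 5*(-25)^2 - 9*(-25)^1 - 3 = (-1562500) + (125000) + (3125) + (225) + (-3) = -1434153; answer -1434153

-1434153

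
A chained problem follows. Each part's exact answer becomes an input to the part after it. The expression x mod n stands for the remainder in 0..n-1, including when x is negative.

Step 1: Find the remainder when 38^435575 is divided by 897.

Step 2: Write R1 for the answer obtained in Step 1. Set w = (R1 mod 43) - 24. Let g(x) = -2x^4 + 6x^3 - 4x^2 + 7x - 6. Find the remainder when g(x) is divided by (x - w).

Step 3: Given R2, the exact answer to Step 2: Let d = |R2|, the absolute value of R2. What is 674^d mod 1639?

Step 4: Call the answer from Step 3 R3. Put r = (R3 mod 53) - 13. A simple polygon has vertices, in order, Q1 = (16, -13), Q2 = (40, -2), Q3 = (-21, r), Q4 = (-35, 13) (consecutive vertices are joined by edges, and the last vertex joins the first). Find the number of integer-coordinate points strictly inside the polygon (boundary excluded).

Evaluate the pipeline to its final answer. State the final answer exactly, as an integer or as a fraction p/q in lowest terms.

Step 1: squarings mod 897: 38^1=38, 38^2=547, 38^4=508, 38^8=625, 38^16=430, 38^32=118, 38^64=469, 38^128=196, 38^256=742, 38^512=703, 38^1024=859, 38^2048=547, 38^4096=508, 38^8192=625, 38^16384=430, 38^32768=118, 38^65536=469, 38^131072=196, 38^262144=742; 38^435575 = 38^1 * 38^2 * 38^4 * 38^16 * 38^32 * 38^64 * 38^256 * 38^1024 * 38^8192 * 38^32768 * 38^131072 * 38^262144 = 272 (mod 897); answer 272
Step 2: R1 = 272; w = -10; remainder = value at the root: -2*(-10)^4 + 6*(-10)^3 - 4*(-10)^2 + 7*(-10)^1 - 6 = (-20000) + (-6000) + (-400) + (-70) + (-6) = -26476; answer -26476
Step 3: R2 = -26476; d = 26476; squarings mod 1639: 674^1=674, 674^2=273, 674^4=774, 674^8=841, 674^16=872, 674^32=1527, 674^64=1071, 674^128=1380, 674^256=1521, 674^512=812, 674^1024=466, 674^2048=808, 674^4096=542, 674^8192=383, 674^16384=818; 674^26476 = 674^4 * 674^8 * 674^32 * 674^64 * 674^256 * 674^512 * 674^1024 * 674^8192 * 674^16384 = 982 (mod 1639); answer 982
Step 4: R3 = 982; r = 15; cross terms: (16*-2 - 40*-13)=488, (40*15 - -21*-2)=558, (-21*13 - -35*15)=252, (-35*-13 - 16*13)=247; twice the area = |1545| = 1545; area = 1545/2; boundary points = 1 + 1 + 2 + 1 = 5; strictly interior points = area - boundary/2 + 1 = 771; answer 771

771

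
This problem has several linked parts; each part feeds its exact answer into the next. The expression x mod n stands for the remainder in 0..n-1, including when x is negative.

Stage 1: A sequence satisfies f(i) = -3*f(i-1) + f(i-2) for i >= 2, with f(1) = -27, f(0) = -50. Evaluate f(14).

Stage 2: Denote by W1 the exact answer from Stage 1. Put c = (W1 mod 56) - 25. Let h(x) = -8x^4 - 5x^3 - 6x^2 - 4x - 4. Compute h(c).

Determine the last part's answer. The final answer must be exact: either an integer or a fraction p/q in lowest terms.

-812524

Stage 1: f(2) = -3*(-27) + 1*(-50) = 31; iterating: f(2)=31, f(3)=-120, f(4)=391, f(5)=-1293, f(6)=4270, f(7)=-14103, f(8)=46579, f(9)=-153840, f(10)=508099, f(11)=-1678137, f(12)=5542510, f(13)=-18305667, f(14)=60459511; answer 60459511
Stage 2: W1 = 60459511; c = -18; -8*(-18)^4 - 5*(-18)^3 - 6*(-18)^2 - 4*(-18)^1 - 4 = (-839808) + (29160) + (-1944) + (72) + (-4) = -812524; answer -812524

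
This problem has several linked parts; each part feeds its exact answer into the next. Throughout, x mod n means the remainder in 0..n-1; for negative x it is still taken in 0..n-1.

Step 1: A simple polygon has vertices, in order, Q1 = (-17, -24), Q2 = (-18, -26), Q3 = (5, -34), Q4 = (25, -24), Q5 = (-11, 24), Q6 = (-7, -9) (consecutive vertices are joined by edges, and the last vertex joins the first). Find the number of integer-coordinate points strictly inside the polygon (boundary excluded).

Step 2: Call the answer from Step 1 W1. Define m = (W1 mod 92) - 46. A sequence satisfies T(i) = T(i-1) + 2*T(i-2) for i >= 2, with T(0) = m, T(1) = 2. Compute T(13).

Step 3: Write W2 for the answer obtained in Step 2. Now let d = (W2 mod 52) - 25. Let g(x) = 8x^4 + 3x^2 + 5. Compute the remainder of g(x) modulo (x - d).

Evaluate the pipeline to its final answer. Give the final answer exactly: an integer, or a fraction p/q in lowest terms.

2240320

Step 1: cross terms: (-17*-26 - -18*-24)=10, (-18*-34 - 5*-26)=742, (5*-24 - 25*-34)=730, (25*24 - -11*-24)=336, (-11*-9 - -7*24)=267, (-7*-24 - -17*-9)=15; twice the area = |2100| = 2100; area = 1050; boundary points = 1 + 1 + 10 + 12 + 1 + 5 = 30; strictly interior points = area - boundary/2 + 1 = 1036; answer 1036
Step 2: W1 = 1036; m = -22; T(2) = 1*(2) + 2*(-22) = -42; iterating: T(2)=-42, T(3)=-38, T(4)=-122, T(5)=-198, T(6)=-442, T(7)=-838, T(8)=-1722, T(9)=-3398, T(10)=-6842, T(11)=-13638, T(12)=-27322, T(13)=-54598; answer -54598
Step 3: W2 = -54598; d = -23; remainder = value at the root: 8*(-23)^4 + 3*(-23)^2 + 5 = (2238728) + (1587) + (5) = 2240320; answer 2240320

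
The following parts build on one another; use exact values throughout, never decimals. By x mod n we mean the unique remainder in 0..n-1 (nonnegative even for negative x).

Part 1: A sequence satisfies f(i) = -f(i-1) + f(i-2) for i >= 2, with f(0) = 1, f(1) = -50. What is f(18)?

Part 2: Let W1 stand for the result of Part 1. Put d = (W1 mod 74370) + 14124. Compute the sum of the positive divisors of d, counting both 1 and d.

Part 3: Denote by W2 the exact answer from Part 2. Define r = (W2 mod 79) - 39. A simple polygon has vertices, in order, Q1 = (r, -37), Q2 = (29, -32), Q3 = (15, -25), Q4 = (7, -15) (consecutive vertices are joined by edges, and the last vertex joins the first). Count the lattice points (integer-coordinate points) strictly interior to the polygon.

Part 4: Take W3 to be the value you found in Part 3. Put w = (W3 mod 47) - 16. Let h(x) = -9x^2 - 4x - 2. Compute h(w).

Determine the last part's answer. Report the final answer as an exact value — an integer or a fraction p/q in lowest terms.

-2087

Part 1: f(2) = -1*(-50) + 1*(1) = 51; iterating: f(2)=51, f(3)=-101, f(4)=152, f(5)=-253, f(6)=405, f(7)=-658, f(8)=1063, f(9)=-1721, f(10)=2784, f(11)=-4505, f(12)=7289, f(13)=-11794, f(14)=19083, f(15)=-30877, f(16)=49960, f(17)=-80837, f(18)=130797; answer 130797
Part 2: W1 = 130797; d = 70551; 70551 = 3^4 * 13 * 67; sigma = (1 + 3 + 9 + 27 + 81) * (1 + 13) * (1 + 67) = 121 * 14 * 68 = 115192; answer 115192
Part 3: W2 = 115192; r = -29; cross terms: (-29*-32 - 29*-37)=2001, (29*-25 - 15*-32)=-245, (15*-15 - 7*-25)=-50, (7*-37 - -29*-15)=-694; twice the area = |1012| = 1012; area = 506; boundary points = 1 + 7 + 2 + 2 = 12; strictly interior points = area - boundary/2 + 1 = 501; answer 501
Part 4: W3 = 501; w = 15; -9*(15)^2 - 4*(15)^1 - 2 = (-2025) + (-60) + (-2) = -2087; answer -2087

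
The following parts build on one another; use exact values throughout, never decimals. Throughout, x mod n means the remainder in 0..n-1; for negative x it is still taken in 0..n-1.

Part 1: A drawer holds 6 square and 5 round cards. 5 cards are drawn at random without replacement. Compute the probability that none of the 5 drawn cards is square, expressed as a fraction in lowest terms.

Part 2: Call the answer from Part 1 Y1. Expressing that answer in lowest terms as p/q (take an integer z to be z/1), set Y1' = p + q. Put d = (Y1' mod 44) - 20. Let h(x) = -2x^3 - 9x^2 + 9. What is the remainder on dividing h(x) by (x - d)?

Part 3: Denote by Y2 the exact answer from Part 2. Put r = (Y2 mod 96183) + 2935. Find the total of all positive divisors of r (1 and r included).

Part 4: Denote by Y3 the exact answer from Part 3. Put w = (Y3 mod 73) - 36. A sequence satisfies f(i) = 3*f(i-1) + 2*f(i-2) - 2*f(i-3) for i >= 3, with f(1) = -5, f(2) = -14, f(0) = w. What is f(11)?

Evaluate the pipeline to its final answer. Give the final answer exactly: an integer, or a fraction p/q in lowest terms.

-1669936

Part 1: total draws C(11,5) = 462; favorable C(5,5) = 1; P = 1/462; answer 1/462
Part 2: Y1 = 1/462; threaded value p + q = 463; d = 3; remainder = value at the root: -2*(3)^3 - 9*(3)^2 + 9 = (-54) + (-81) + (9) = -126; answer -126
Part 3: Y2 = -126; r = 98992; 98992 = 2^4 * 23 * 269; sigma = (1 + 2 + 4 + 8 + 16) * (1 + 23) * (1 + 269) = 31 * 24 * 270 = 200880; answer 200880
Part 4: Y3 = 200880; w = 21; f(3) = 3*(-14) + 2*(-5) - 2*(21) = -94; iterating: f(3)=-94, f(4)=-300, f(5)=-1060, f(6)=-3592, f(7)=-12296, f(8)=-41952, f(9)=-143264, f(10)=-489104, f(11)=-1669936; answer -1669936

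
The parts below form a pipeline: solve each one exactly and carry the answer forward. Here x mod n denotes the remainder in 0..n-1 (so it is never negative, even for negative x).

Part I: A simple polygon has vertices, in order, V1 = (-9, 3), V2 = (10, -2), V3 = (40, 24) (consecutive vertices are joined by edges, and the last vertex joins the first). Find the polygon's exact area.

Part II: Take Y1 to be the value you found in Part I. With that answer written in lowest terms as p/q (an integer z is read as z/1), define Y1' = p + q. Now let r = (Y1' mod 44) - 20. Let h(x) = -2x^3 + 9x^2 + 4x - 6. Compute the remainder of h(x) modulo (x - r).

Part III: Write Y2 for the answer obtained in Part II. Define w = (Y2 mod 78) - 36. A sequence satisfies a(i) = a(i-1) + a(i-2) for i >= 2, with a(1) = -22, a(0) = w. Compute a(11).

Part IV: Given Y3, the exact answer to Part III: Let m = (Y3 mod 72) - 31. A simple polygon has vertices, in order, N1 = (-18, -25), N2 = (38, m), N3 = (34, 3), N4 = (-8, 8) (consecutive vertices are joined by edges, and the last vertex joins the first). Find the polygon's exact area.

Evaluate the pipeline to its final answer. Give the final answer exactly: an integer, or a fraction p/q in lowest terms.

Part I: cross terms: (-9*-2 - 10*3)=-12, (10*24 - 40*-2)=320, (40*3 - -9*24)=336; twice the area = |644| = 644; area = 322; answer 322
Part II: Y1 = 322; threaded value p + q = 323; r = -5; remainder = value at the root: -2*(-5)^3 + 9*(-5)^2 + 4*(-5)^1 - 6 = (250) + (225) + (-20) + (-6) = 449; answer 449
Part III: Y2 = 449; w = 23; a(2) = 1*(-22) + 1*(23) = 1; iterating: a(2)=1, a(3)=-21, a(4)=-20, a(5)=-41, a(6)=-61, a(7)=-102, a(8)=-163, a(9)=-265, a(10)=-428, a(11)=-693; answer -693
Part IV: Y3 = -693; m = -4; cross terms: (-18*-4 - 38*-25)=1022, (38*3 - 34*-4)=250, (34*8 - -8*3)=296, (-8*-25 - -18*8)=344; twice the area = |1912| = 1912; area = 956; answer 956

956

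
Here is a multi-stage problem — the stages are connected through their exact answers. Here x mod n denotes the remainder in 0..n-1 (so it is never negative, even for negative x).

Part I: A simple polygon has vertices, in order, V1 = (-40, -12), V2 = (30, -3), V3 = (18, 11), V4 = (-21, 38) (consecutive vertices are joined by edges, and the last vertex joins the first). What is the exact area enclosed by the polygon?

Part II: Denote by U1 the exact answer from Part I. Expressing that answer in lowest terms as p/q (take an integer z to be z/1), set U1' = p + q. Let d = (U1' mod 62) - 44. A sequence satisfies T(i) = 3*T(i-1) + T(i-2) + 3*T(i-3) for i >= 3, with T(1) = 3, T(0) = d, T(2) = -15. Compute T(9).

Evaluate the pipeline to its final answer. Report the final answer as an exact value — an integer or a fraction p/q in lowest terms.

Part I: cross terms: (-40*-3 - 30*-12)=480, (30*11 - 18*-3)=384, (18*38 - -21*11)=915, (-21*-12 - -40*38)=1772; twice the area = |3551| = 3551; area = 3551/2; answer 3551/2
Part II: U1 = 3551/2; threaded value p + q = 3553; d = -25; T(3) = 3*(-15) + 1*(3) + 3*(-25) = -117; iterating: T(3)=-117, T(4)=-357, T(5)=-1233, T(6)=-4407, T(7)=-15525, T(8)=-54681, T(9)=-192789; answer -192789

-192789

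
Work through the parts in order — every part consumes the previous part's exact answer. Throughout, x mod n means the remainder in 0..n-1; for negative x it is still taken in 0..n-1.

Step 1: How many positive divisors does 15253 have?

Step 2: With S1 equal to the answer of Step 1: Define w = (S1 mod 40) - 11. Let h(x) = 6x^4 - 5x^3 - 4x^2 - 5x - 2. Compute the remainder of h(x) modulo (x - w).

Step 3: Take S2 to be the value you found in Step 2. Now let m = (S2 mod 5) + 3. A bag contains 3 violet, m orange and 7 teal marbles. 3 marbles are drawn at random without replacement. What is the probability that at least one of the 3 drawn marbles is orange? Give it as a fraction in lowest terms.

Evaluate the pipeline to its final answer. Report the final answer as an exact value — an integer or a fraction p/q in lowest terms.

11/14

Step 1: 15253 = 7 * 2179; number of divisors = (1+1) * (1+1) = 4; answer 4
Step 2: S1 = 4; w = -7; remainder = value at the root: 6*(-7)^4 - 5*(-7)^3 - 4*(-7)^2 - 5*(-7)^1 - 2 = (14406) + (1715) + (-196) + (35) + (-2) = 15958; answer 15958
Step 3: S2 = 15958; m = 6; total draws C(16,3) = 560; complement C(10,3) = 120; favorable 560 - 120 = 440; P = 11/14; answer 11/14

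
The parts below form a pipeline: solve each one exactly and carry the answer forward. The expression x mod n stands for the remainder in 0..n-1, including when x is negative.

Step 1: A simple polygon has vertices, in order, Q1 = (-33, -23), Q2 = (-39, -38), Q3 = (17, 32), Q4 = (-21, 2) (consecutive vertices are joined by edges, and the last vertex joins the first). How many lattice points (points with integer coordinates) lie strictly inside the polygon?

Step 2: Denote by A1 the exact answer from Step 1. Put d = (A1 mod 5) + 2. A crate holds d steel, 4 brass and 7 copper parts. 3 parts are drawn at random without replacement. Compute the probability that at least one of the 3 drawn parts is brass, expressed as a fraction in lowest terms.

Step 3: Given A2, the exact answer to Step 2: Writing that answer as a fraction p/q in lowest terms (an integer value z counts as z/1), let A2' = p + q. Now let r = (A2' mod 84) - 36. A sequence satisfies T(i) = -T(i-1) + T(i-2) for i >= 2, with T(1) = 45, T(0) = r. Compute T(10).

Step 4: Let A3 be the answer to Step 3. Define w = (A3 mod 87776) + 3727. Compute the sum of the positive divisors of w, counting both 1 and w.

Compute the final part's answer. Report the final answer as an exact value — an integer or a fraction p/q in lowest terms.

169932

Step 1: cross terms: (-33*-38 - -39*-23)=357, (-39*32 - 17*-38)=-602, (17*2 - -21*32)=706, (-21*-23 - -33*2)=549; twice the area = |1010| = 1010; area = 505; boundary points = 3 + 14 + 2 + 1 = 20; strictly interior points = area - boundary/2 + 1 = 496; answer 496
Step 2: A1 = 496; d = 3; total draws C(14,3) = 364; complement C(10,3) = 120; favorable 364 - 120 = 244; P = 61/91; answer 61/91
Step 3: A2 = 61/91; threaded value p + q = 152; r = 32; T(2) = -1*(45) + 1*(32) = -13; iterating: T(2)=-13, T(3)=58, T(4)=-71, T(5)=129, T(6)=-200, T(7)=329, T(8)=-529, T(9)=858, T(10)=-1387; answer -1387
Step 4: A3 = -1387; w = 90116; 90116 = 2^2 * 13 * 1733; sigma = (1 + 2 + 4) * (1 + 13) * (1 + 1733) = 7 * 14 * 1734 = 169932; answer 169932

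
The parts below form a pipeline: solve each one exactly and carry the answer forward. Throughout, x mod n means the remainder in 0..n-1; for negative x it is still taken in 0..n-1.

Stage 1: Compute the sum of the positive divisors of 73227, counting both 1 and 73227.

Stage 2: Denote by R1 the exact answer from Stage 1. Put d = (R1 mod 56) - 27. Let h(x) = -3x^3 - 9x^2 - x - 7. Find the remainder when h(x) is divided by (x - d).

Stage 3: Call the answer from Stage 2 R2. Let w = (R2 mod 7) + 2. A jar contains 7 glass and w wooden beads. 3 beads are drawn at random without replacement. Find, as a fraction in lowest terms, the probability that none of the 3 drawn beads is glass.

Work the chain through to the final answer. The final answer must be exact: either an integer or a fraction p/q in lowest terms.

Stage 1: 73227 = 3 * 7 * 11 * 317; sigma = (1 + 3) * (1 + 7) * (1 + 11) * (1 + 317) = 4 * 8 * 12 * 318 = 122112; answer 122112
Stage 2: R1 = 122112; d = 5; remainder = value at the root: -3*(5)^3 - 9*(5)^2 - 1*(5)^1 - 7 = (-375) + (-225) + (-5) + (-7) = -612; answer -612
Stage 3: R2 = -612; w = 6; total draws C(13,3) = 286; favorable C(6,3) = 20; P = 10/143; answer 10/143

10/143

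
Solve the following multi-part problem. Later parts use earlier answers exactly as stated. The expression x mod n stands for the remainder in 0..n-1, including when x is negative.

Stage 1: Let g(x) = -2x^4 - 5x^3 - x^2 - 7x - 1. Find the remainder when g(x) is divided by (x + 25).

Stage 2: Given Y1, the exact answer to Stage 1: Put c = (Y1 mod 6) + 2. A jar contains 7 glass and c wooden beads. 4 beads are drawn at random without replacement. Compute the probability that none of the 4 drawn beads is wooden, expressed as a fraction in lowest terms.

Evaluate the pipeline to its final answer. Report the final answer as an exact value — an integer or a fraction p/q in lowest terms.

7/66

Stage 1: remainder = value at the root: -2*(-25)^4 - 5*(-25)^3 - 1*(-25)^2 - 7*(-25)^1 - 1 = (-781250) + (78125) + (-625) + (175) + (-1) = -703576; answer -703576
Stage 2: Y1 = -703576; c = 4; total draws C(11,4) = 330; favorable C(7,4) = 35; P = 7/66; answer 7/66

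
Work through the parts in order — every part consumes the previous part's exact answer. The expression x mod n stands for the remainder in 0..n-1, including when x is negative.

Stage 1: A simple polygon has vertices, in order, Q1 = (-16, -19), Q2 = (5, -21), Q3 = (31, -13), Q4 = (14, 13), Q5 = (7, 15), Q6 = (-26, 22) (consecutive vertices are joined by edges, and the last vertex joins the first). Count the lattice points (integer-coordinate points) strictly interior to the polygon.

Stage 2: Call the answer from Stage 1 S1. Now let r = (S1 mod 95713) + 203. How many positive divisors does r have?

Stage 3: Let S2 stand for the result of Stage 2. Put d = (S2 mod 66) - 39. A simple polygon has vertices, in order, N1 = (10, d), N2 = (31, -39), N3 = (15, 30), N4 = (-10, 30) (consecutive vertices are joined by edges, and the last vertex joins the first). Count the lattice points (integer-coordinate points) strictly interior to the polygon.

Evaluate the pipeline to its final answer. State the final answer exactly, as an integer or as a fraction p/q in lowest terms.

Stage 1: cross terms: (-16*-21 - 5*-19)=431, (5*-13 - 31*-21)=586, (31*13 - 14*-13)=585, (14*15 - 7*13)=119, (7*22 - -26*15)=544, (-26*-19 - -16*22)=846; twice the area = |3111| = 3111; area = 3111/2; boundary points = 1 + 2 + 1 + 1 + 1 + 1 = 7; strictly interior points = area - boundary/2 + 1 = 1553; answer 1553
Stage 2: S1 = 1553; r = 1756; 1756 = 2^2 * 439; number of divisors = (2+1) * (1+1) = 6; answer 6
Stage 3: S2 = 6; d = -33; cross terms: (10*-39 - 31*-33)=633, (31*30 - 15*-39)=1515, (15*30 - -10*30)=750, (-10*-33 - 10*30)=30; twice the area = |2928| = 2928; area = 1464; boundary points = 3 + 1 + 25 + 1 = 30; strictly interior points = area - boundary/2 + 1 = 1450; answer 1450

1450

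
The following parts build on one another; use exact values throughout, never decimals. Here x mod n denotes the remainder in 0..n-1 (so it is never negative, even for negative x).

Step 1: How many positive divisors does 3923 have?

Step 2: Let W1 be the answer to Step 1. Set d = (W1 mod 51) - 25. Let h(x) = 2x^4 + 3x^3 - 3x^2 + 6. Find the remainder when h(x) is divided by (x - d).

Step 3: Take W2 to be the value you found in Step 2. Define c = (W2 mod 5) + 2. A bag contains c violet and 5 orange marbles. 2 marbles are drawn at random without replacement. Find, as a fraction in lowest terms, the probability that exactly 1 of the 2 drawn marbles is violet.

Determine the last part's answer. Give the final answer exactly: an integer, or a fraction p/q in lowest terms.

Step 1: 3923 is prime, so its only divisors are 1 and 3923; count = 2; answer 2
Step 2: W1 = 2; d = -23; remainder = value at the root: 2*(-23)^4 + 3*(-23)^3 - 3*(-23)^2 + 6 = (559682) + (-36501) + (-1587) + (6) = 521600; answer 521600
Step 3: W2 = 521600; c = 2; total draws C(7,2) = 21; favorable C(2,1)*C(5,1) = 10; P = 10/21; answer 10/21

10/21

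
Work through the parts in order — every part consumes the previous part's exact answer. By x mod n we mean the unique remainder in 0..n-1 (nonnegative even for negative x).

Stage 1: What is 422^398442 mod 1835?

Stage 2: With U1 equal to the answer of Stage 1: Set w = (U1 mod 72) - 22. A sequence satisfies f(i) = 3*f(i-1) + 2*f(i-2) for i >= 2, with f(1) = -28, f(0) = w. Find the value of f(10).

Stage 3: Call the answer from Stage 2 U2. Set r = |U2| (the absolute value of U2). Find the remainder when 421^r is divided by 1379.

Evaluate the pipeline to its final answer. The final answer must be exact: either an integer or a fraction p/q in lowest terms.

1128

Stage 1: squarings mod 1835: 422^1=422, 422^2=89, 422^4=581, 422^8=1756, 422^16=736, 422^32=371, 422^64=16, 422^128=256, 422^256=1311, 422^512=1161, 422^1024=1031, 422^2048=496, 422^4096=126, 422^8192=1196, 422^16384=951, 422^32768=1581, 422^65536=291, 422^131072=271, 422^262144=41; 422^398442 = 422^2 * 422^8 * 422^32 * 422^64 * 422^1024 * 422^4096 * 422^131072 * 422^262144 = 1359 (mod 1835); answer 1359
Stage 2: U1 = 1359; w = 41; f(2) = 3*(-28) + 2*(41) = -2; iterating: f(2)=-2, f(3)=-62, f(4)=-190, f(5)=-694, f(6)=-2462, f(7)=-8774, f(8)=-31246, f(9)=-111286, f(10)=-396350; answer -396350
Stage 3: U2 = -396350; r = 396350; squarings mod 1379: 421^1=421, 421^2=729, 421^4=526, 421^8=876, 421^16=652, 421^32=372, 421^64=484, 421^128=1205, 421^256=1317, 421^512=1086, 421^1024=351, 421^2048=470, 421^4096=260, 421^8192=29, 421^16384=841, 421^32768=1233, 421^65536=631, 421^131072=1009, 421^262144=379; 421^396350 = 421^2 * 421^4 * 421^8 * 421^16 * 421^32 * 421^1024 * 421^2048 * 421^131072 * 421^262144 = 1128 (mod 1379); answer 1128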